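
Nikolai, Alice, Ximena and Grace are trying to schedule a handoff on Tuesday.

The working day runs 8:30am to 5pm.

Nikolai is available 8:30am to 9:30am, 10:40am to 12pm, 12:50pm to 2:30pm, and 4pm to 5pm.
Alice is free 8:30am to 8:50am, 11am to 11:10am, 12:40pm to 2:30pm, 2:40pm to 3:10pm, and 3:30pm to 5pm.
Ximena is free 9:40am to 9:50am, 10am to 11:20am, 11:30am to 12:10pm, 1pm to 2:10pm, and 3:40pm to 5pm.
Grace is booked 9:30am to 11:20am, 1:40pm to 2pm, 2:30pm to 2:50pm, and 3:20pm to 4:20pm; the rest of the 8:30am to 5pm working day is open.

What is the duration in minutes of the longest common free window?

40 minutes

Grace free within 08:30–17:00: 08:30–09:30, 11:20–13:40, 14:00–14:30, 14:50–15:20, 16:20–17:00.
Nikolai ∩ Alice: 08:30–08:50, 11:00–11:10, 12:50–14:30, 16:00–17:00.
Nikolai ∩ Alice ∩ Ximena: 11:00–11:10, 13:00–14:10, 16:00–17:00.
Nikolai ∩ Alice ∩ Ximena ∩ Grace: 13:00–13:40, 14:00–14:10, 16:20–17:00.
Common window lengths: 40, 10, 40 min; longest is 40.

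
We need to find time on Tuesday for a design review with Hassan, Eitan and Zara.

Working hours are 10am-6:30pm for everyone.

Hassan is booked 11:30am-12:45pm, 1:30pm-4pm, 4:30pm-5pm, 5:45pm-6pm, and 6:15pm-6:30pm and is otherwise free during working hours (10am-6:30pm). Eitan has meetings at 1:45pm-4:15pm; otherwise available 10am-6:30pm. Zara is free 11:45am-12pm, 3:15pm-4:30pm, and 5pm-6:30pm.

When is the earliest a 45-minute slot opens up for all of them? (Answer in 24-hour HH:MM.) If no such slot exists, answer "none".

Hassan free within 10:00–18:30: 10:00–11:30, 12:45–13:30, 16:00–16:30, 17:00–17:45, 18:00–18:15.
Eitan free within 10:00–18:30: 10:00–13:45, 16:15–18:30.
Hassan ∩ Eitan: 10:00–11:30, 12:45–13:30, 16:15–16:30, 17:00–17:45, 18:00–18:15.
Hassan ∩ Eitan ∩ Zara: 16:15–16:30, 17:00–17:45, 18:00–18:15.
Windows ≥ 45 min: 17:00–17:45.
Earliest such window starts at 17:00.

17:00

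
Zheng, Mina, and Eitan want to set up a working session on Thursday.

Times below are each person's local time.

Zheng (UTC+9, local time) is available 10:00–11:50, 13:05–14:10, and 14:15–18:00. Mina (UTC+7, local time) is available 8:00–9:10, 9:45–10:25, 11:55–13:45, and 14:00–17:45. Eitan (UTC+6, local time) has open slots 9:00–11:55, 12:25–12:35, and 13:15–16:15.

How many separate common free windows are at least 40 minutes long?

2

Zheng → UTC: 01:00–02:50, 04:05–05:10, 05:15–09:00.
Mina → UTC: 01:00–02:10, 02:45–03:25, 04:55–06:45, 07:00–10:45.
Eitan → UTC: 03:00–05:55, 06:25–06:35, 07:15–10:15.
Zheng ∩ Mina: 01:00–02:10, 02:45–02:50, 04:55–05:10, 05:15–06:45, 07:00–09:00.
Zheng ∩ Mina ∩ Eitan: 04:55–05:10, 05:15–05:55, 06:25–06:35, 07:15–09:00.
Windows ≥ 40 min: 05:15–05:55, 07:15–09:00.
That's 2 windows.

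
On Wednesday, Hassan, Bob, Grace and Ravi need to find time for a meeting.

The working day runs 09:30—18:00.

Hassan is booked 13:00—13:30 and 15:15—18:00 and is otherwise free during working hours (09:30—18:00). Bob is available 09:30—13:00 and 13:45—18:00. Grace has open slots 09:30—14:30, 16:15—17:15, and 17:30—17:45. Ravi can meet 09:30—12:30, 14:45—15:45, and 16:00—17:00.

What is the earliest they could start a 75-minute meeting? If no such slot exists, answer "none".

Hassan free within 09:30–18:00: 09:30–13:00, 13:30–15:15.
Hassan ∩ Bob: 09:30–13:00, 13:45–15:15.
Hassan ∩ Bob ∩ Grace: 09:30–13:00, 13:45–14:30.
Hassan ∩ Bob ∩ Grace ∩ Ravi: 09:30–12:30.
Windows ≥ 75 min: 09:30–12:30.
Earliest such window starts at 09:30.

09:30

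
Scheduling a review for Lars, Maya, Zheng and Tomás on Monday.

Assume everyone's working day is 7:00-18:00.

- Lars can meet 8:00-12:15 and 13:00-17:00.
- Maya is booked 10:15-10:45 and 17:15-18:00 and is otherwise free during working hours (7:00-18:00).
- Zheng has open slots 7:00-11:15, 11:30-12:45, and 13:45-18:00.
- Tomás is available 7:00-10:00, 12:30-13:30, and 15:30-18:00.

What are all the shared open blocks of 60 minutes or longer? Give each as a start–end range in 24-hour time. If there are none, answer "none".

Maya free within 07:00–18:00: 07:00–10:15, 10:45–17:15.
Lars ∩ Maya: 08:00–10:15, 10:45–12:15, 13:00–17:00.
Lars ∩ Maya ∩ Zheng: 08:00–10:15, 10:45–11:15, 11:30–12:15, 13:45–17:00.
Lars ∩ Maya ∩ Zheng ∩ Tomás: 08:00–10:00, 15:30–17:00.
Windows ≥ 60 min: 08:00–10:00, 15:30–17:00.

08:00–10:00, 15:30–17:00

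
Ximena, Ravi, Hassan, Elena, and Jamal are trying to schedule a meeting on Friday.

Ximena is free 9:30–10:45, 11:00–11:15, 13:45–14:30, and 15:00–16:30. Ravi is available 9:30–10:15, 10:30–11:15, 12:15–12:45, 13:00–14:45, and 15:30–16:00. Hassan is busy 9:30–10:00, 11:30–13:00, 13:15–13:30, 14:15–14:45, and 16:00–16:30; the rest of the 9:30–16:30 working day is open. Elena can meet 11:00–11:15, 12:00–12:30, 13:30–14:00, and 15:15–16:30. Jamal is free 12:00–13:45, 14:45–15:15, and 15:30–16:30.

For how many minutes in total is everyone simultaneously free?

30 minutes

Hassan free within 09:30–16:30: 10:00–11:30, 13:00–13:15, 13:30–14:15, 14:45–16:00.
Ximena ∩ Ravi: 09:30–10:15, 10:30–10:45, 11:00–11:15, 13:45–14:30, 15:30–16:00.
Ximena ∩ Ravi ∩ Hassan: 10:00–10:15, 10:30–10:45, 11:00–11:15, 13:45–14:15, 15:30–16:00.
Ximena ∩ Ravi ∩ Hassan ∩ Elena: 11:00–11:15, 13:45–14:00, 15:30–16:00.
Ximena ∩ Ravi ∩ Hassan ∩ Elena ∩ Jamal: 15:30–16:00.
Total common minutes: 30.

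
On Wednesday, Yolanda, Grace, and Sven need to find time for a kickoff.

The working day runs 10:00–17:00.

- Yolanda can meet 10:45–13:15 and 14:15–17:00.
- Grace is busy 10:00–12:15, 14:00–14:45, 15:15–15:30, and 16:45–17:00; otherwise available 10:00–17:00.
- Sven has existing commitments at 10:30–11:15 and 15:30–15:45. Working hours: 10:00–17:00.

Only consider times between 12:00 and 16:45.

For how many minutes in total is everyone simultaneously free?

Grace free within 10:00–17:00: 12:15–14:00, 14:45–15:15, 15:30–16:45.
Sven free within 10:00–17:00: 10:00–10:30, 11:15–15:30, 15:45–17:00.
Yolanda ∩ Grace: 12:15–13:15, 14:45–15:15, 15:30–16:45.
Yolanda ∩ Grace ∩ Sven: 12:15–13:15, 14:45–15:15, 15:45–16:45.
Restricted to 12:00–16:45: 12:15–13:15, 14:45–15:15, 15:45–16:45.
Total common minutes: 60 + 30 + 60 = 150.

150 minutes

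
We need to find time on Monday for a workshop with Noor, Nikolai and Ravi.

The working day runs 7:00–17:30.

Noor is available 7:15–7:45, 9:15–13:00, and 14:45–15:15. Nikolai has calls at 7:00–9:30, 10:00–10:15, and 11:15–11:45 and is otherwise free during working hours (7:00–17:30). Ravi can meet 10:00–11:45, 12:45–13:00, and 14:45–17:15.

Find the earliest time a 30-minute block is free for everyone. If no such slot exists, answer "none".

10:15

Nikolai free within 07:00–17:30: 09:30–10:00, 10:15–11:15, 11:45–17:30.
Noor ∩ Nikolai: 09:30–10:00, 10:15–11:15, 11:45–13:00, 14:45–15:15.
Noor ∩ Nikolai ∩ Ravi: 10:15–11:15, 12:45–13:00, 14:45–15:15.
Windows ≥ 30 min: 10:15–11:15, 14:45–15:15.
Earliest such window starts at 10:15.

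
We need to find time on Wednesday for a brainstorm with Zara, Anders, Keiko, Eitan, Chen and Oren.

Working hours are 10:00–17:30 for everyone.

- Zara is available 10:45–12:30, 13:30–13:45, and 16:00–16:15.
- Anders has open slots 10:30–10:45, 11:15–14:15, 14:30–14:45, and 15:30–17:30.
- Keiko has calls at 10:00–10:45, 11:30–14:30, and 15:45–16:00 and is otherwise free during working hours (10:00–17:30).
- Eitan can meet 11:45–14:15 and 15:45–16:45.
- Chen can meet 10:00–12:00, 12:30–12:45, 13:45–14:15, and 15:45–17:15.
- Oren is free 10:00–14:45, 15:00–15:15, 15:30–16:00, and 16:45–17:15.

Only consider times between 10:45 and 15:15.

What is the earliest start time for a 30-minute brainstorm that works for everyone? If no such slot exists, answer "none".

none

Keiko free within 10:00–17:30: 10:45–11:30, 14:30–15:45, 16:00–17:30.
Zara ∩ Anders: 11:15–12:30, 13:30–13:45, 16:00–16:15.
Zara ∩ Anders ∩ Keiko: 11:15–11:30, 16:00–16:15.
Zara ∩ Anders ∩ Keiko ∩ Eitan: 16:00–16:15.
Zara ∩ Anders ∩ Keiko ∩ Eitan ∩ Chen: 16:00–16:15.
Zara ∩ Anders ∩ Keiko ∩ Eitan ∩ Chen ∩ Oren: (none).
Restricted to 10:45–15:15: (none).
Windows ≥ 30 min: (none).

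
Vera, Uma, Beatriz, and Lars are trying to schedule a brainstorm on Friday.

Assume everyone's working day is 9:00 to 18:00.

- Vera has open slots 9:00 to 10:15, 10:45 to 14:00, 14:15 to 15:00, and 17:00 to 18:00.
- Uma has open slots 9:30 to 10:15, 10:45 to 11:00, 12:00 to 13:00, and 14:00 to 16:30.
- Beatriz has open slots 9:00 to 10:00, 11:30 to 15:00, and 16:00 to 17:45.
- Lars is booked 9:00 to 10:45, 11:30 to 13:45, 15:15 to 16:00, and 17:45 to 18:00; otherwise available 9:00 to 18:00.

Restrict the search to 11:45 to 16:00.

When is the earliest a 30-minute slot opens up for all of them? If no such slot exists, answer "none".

Lars free within 09:00–18:00: 10:45–11:30, 13:45–15:15, 16:00–17:45.
Vera ∩ Uma: 09:30–10:15, 10:45–11:00, 12:00–13:00, 14:15–15:00.
Vera ∩ Uma ∩ Beatriz: 09:30–10:00, 12:00–13:00, 14:15–15:00.
Vera ∩ Uma ∩ Beatriz ∩ Lars: 14:15–15:00.
Restricted to 11:45–16:00: 14:15–15:00.
Windows ≥ 30 min: 14:15–15:00.
Earliest such window starts at 14:15.

14:15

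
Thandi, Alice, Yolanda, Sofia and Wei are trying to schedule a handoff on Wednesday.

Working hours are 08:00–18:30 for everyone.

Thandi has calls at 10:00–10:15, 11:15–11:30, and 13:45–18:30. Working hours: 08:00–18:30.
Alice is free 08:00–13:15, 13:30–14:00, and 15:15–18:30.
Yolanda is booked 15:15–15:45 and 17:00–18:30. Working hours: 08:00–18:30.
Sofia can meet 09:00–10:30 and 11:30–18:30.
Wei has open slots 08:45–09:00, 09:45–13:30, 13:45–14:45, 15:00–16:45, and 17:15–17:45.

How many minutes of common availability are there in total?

Thandi free within 08:00–18:30: 08:00–10:00, 10:15–11:15, 11:30–13:45.
Yolanda free within 08:00–18:30: 08:00–15:15, 15:45–17:00.
Thandi ∩ Alice: 08:00–10:00, 10:15–11:15, 11:30–13:15, 13:30–13:45.
Thandi ∩ Alice ∩ Yolanda: 08:00–10:00, 10:15–11:15, 11:30–13:15, 13:30–13:45.
Thandi ∩ Alice ∩ Yolanda ∩ Sofia: 09:00–10:00, 10:15–10:30, 11:30–13:15, 13:30–13:45.
Thandi ∩ Alice ∩ Yolanda ∩ Sofia ∩ Wei: 09:45–10:00, 10:15–10:30, 11:30–13:15.
Total common minutes: 15 + 15 + 105 = 135.

135 minutes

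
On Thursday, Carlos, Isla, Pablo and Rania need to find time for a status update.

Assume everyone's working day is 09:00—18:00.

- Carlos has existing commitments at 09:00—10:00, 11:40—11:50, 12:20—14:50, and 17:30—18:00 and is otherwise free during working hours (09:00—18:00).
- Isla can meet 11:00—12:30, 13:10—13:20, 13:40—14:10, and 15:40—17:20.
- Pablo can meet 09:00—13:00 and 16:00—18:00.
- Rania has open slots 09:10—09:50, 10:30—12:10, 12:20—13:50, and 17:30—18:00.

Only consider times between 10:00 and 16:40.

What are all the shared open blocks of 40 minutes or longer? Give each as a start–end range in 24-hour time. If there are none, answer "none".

Carlos free within 09:00–18:00: 10:00–11:40, 11:50–12:20, 14:50–17:30.
Carlos ∩ Isla: 11:00–11:40, 11:50–12:20, 15:40–17:20.
Carlos ∩ Isla ∩ Pablo: 11:00–11:40, 11:50–12:20, 16:00–17:20.
Carlos ∩ Isla ∩ Pablo ∩ Rania: 11:00–11:40, 11:50–12:10.
Restricted to 10:00–16:40: 11:00–11:40, 11:50–12:10.
Windows ≥ 40 min: 11:00–11:40.

11:00–11:40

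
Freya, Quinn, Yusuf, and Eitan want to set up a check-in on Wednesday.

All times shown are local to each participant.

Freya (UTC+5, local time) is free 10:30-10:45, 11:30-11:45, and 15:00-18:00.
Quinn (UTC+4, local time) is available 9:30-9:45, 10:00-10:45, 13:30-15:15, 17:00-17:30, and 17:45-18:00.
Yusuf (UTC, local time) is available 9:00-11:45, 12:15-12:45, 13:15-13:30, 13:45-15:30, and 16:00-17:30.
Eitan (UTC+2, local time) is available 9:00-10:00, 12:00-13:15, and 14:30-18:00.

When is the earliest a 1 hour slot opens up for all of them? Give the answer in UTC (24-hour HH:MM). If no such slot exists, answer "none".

10:00

Freya → UTC: 05:30–05:45, 06:30–06:45, 10:00–13:00.
Quinn → UTC: 05:30–05:45, 06:00–06:45, 09:30–11:15, 13:00–13:30, 13:45–14:00.
Yusuf → UTC: 09:00–11:45, 12:15–12:45, 13:15–13:30, 13:45–15:30, 16:00–17:30.
Eitan → UTC: 07:00–08:00, 10:00–11:15, 12:30–16:00.
Freya ∩ Quinn: 05:30–05:45, 06:30–06:45, 10:00–11:15.
Freya ∩ Quinn ∩ Yusuf: 10:00–11:15.
Freya ∩ Quinn ∩ Yusuf ∩ Eitan: 10:00–11:15.
Windows ≥ 60 min: 10:00–11:15.
Earliest such window starts at 10:00.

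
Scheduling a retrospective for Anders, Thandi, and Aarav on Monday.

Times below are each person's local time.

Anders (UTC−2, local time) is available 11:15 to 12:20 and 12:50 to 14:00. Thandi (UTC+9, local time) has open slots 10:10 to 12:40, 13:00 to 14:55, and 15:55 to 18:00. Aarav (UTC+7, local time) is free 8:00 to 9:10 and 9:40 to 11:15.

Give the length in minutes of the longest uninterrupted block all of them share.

0 minutes

Anders → UTC: 13:15–14:20, 14:50–16:00.
Thandi → UTC: 01:10–03:40, 04:00–05:55, 06:55–09:00.
Aarav → UTC: 01:00–02:10, 02:40–04:15.
Anders ∩ Thandi: (none).
Anders ∩ Thandi ∩ Aarav: (none).
No common window.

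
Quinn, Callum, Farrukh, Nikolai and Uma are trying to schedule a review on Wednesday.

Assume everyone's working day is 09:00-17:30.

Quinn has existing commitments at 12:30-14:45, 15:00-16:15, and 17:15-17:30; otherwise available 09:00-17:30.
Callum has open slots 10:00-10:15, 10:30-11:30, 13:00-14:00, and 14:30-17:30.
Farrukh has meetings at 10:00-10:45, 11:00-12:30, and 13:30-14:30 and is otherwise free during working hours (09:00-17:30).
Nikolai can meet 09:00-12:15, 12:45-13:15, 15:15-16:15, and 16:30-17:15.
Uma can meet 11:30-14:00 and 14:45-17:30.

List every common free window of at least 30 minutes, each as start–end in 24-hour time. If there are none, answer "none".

Quinn free within 09:00–17:30: 09:00–12:30, 14:45–15:00, 16:15–17:15.
Farrukh free within 09:00–17:30: 09:00–10:00, 10:45–11:00, 12:30–13:30, 14:30–17:30.
Quinn ∩ Callum: 10:00–10:15, 10:30–11:30, 14:45–15:00, 16:15–17:15.
Quinn ∩ Callum ∩ Farrukh: 10:45–11:00, 14:45–15:00, 16:15–17:15.
Quinn ∩ Callum ∩ Farrukh ∩ Nikolai: 10:45–11:00, 16:30–17:15.
Quinn ∩ Callum ∩ Farrukh ∩ Nikolai ∩ Uma: 16:30–17:15.
Windows ≥ 30 min: 16:30–17:15.

16:30–17:15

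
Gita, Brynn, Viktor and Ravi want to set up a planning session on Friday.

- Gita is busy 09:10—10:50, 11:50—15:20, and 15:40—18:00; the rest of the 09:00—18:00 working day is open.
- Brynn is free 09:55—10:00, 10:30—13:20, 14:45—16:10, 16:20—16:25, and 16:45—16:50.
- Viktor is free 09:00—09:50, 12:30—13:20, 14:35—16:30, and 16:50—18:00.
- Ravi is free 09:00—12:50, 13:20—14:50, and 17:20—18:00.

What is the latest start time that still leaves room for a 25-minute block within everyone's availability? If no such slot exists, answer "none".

none

Gita free within 09:00–18:00: 09:00–09:10, 10:50–11:50, 15:20–15:40.
Gita ∩ Brynn: 10:50–11:50, 15:20–15:40.
Gita ∩ Brynn ∩ Viktor: 15:20–15:40.
Gita ∩ Brynn ∩ Viktor ∩ Ravi: (none).
Windows ≥ 25 min: (none).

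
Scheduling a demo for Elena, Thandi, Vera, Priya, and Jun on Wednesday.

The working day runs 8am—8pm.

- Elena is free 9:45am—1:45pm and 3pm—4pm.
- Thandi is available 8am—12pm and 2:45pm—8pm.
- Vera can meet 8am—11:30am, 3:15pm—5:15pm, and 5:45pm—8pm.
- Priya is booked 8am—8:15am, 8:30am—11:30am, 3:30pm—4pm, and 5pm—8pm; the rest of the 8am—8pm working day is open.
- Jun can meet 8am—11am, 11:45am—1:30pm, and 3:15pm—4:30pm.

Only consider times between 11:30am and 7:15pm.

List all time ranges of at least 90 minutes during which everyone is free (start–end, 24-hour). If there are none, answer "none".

Priya free within 08:00–20:00: 08:15–08:30, 11:30–15:30, 16:00–17:00.
Elena ∩ Thandi: 09:45–12:00, 15:00–16:00.
Elena ∩ Thandi ∩ Vera: 09:45–11:30, 15:15–16:00.
Elena ∩ Thandi ∩ Vera ∩ Priya: 15:15–15:30.
Elena ∩ Thandi ∩ Vera ∩ Priya ∩ Jun: 15:15–15:30.
Restricted to 11:30–19:15: 15:15–15:30.
Windows ≥ 90 min: (none).

none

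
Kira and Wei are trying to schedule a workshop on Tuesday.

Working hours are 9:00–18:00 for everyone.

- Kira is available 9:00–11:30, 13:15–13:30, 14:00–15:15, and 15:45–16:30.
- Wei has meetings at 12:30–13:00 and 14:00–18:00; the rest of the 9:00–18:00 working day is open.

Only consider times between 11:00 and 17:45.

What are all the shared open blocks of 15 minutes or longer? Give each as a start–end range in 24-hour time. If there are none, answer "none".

11:00–11:30, 13:15–13:30

Wei free within 09:00–18:00: 09:00–12:30, 13:00–14:00.
Kira ∩ Wei: 09:00–11:30, 13:15–13:30.
Restricted to 11:00–17:45: 11:00–11:30, 13:15–13:30.
Windows ≥ 15 min: 11:00–11:30, 13:15–13:30.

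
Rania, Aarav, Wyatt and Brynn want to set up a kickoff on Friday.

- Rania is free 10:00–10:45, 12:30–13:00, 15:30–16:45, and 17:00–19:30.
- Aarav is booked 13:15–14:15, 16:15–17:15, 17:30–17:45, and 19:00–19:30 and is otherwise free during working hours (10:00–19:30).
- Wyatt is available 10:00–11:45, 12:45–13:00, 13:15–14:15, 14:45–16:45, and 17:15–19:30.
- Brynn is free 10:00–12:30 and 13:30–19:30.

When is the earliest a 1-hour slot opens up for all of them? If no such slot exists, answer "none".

Aarav free within 10:00–19:30: 10:00–13:15, 14:15–16:15, 17:15–17:30, 17:45–19:00.
Rania ∩ Aarav: 10:00–10:45, 12:30–13:00, 15:30–16:15, 17:15–17:30, 17:45–19:00.
Rania ∩ Aarav ∩ Wyatt: 10:00–10:45, 12:45–13:00, 15:30–16:15, 17:15–17:30, 17:45–19:00.
Rania ∩ Aarav ∩ Wyatt ∩ Brynn: 10:00–10:45, 15:30–16:15, 17:15–17:30, 17:45–19:00.
Windows ≥ 60 min: 17:45–19:00.
Earliest such window starts at 17:45.

17:45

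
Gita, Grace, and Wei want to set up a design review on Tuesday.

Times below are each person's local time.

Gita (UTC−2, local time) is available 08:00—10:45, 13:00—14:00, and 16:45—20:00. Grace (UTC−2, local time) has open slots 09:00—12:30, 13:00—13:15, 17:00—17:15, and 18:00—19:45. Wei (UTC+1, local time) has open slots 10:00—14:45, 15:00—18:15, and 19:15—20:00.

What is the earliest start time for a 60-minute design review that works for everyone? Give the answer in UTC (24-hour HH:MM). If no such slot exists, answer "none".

Gita → UTC: 10:00–12:45, 15:00–16:00, 18:45–22:00.
Grace → UTC: 11:00–14:30, 15:00–15:15, 19:00–19:15, 20:00–21:45.
Wei → UTC: 09:00–13:45, 14:00–17:15, 18:15–19:00.
Gita ∩ Grace: 11:00–12:45, 15:00–15:15, 19:00–19:15, 20:00–21:45.
Gita ∩ Grace ∩ Wei: 11:00–12:45, 15:00–15:15.
Windows ≥ 60 min: 11:00–12:45.
Earliest such window starts at 11:00.

11:00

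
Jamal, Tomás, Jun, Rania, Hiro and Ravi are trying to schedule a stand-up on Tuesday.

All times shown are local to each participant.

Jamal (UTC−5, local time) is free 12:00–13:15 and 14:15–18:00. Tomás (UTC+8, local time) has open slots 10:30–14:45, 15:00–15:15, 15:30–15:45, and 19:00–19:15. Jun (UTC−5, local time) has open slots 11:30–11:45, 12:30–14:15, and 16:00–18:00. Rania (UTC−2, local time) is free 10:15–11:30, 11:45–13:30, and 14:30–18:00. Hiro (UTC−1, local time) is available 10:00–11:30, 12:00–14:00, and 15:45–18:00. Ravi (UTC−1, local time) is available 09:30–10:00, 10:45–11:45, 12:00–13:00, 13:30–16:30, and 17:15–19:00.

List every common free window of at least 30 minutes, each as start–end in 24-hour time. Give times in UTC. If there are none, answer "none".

Jamal → UTC: 17:00–18:15, 19:15–23:00.
Tomás → UTC: 02:30–06:45, 07:00–07:15, 07:30–07:45, 11:00–11:15.
Jun → UTC: 16:30–16:45, 17:30–19:15, 21:00–23:00.
Rania → UTC: 12:15–13:30, 13:45–15:30, 16:30–20:00.
Hiro → UTC: 11:00–12:30, 13:00–15:00, 16:45–19:00.
Ravi → UTC: 10:30–11:00, 11:45–12:45, 13:00–14:00, 14:30–17:30, 18:15–20:00.
Jamal ∩ Tomás: (none).
Jamal ∩ Tomás ∩ Jun: (none).
Jamal ∩ Tomás ∩ Jun ∩ Rania: (none).
Jamal ∩ Tomás ∩ Jun ∩ Rania ∩ Hiro: (none).
Jamal ∩ Tomás ∩ Jun ∩ Rania ∩ Hiro ∩ Ravi: (none).
Windows ≥ 30 min: (none).

none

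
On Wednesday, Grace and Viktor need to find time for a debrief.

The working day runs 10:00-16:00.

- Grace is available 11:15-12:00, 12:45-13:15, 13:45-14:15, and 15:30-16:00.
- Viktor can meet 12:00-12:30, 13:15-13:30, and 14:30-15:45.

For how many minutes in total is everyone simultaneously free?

Grace ∩ Viktor: 15:30–15:45.
Total common minutes: 15.

15 minutes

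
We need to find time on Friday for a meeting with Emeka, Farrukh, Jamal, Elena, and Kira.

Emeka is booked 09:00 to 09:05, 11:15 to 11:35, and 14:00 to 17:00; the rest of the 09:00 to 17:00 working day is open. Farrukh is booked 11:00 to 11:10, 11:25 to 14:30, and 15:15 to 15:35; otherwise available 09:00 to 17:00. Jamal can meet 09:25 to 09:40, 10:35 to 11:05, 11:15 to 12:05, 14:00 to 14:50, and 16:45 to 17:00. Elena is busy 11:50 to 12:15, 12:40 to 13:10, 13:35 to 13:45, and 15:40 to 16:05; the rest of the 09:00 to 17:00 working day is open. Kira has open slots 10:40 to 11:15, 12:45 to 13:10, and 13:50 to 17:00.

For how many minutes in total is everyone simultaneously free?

Emeka free within 09:00–17:00: 09:05–11:15, 11:35–14:00.
Farrukh free within 09:00–17:00: 09:00–11:00, 11:10–11:25, 14:30–15:15, 15:35–17:00.
Elena free within 09:00–17:00: 09:00–11:50, 12:15–12:40, 13:10–13:35, 13:45–15:40, 16:05–17:00.
Emeka ∩ Farrukh: 09:05–11:00, 11:10–11:15.
Emeka ∩ Farrukh ∩ Jamal: 09:25–09:40, 10:35–11:00.
Emeka ∩ Farrukh ∩ Jamal ∩ Elena: 09:25–09:40, 10:35–11:00.
Emeka ∩ Farrukh ∩ Jamal ∩ Elena ∩ Kira: 10:40–11:00.
Total common minutes: 20.

20 minutes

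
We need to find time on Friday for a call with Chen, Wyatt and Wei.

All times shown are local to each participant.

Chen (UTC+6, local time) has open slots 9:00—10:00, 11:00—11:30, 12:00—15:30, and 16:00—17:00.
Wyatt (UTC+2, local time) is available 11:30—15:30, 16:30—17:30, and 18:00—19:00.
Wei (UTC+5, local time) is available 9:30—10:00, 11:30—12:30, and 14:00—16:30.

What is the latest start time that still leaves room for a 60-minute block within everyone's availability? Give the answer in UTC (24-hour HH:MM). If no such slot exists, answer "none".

10:00

Chen → UTC: 03:00–04:00, 05:00–05:30, 06:00–09:30, 10:00–11:00.
Wyatt → UTC: 09:30–13:30, 14:30–15:30, 16:00–17:00.
Wei → UTC: 04:30–05:00, 06:30–07:30, 09:00–11:30.
Chen ∩ Wyatt: 10:00–11:00.
Chen ∩ Wyatt ∩ Wei: 10:00–11:00.
Windows ≥ 60 min: 10:00–11:00.
Latest start in the last window 10:00–11:00 is 11:00 − 60 min = 10:00.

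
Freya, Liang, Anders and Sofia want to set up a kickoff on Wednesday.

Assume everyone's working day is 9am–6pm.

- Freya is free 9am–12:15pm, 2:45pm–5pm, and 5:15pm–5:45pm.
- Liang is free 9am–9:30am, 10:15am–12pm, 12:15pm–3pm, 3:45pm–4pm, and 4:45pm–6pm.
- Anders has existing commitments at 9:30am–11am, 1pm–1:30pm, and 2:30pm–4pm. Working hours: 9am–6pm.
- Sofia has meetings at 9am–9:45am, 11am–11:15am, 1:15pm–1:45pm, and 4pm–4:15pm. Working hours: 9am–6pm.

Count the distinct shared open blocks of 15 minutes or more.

Anders free within 09:00–18:00: 09:00–09:30, 11:00–13:00, 13:30–14:30, 16:00–18:00.
Sofia free within 09:00–18:00: 09:45–11:00, 11:15–13:15, 13:45–16:00, 16:15–18:00.
Freya ∩ Liang: 09:00–09:30, 10:15–12:00, 14:45–15:00, 15:45–16:00, 16:45–17:00, 17:15–17:45.
Freya ∩ Liang ∩ Anders: 09:00–09:30, 11:00–12:00, 16:45–17:00, 17:15–17:45.
Freya ∩ Liang ∩ Anders ∩ Sofia: 11:15–12:00, 16:45–17:00, 17:15–17:45.
Windows ≥ 15 min: 11:15–12:00, 16:45–17:00, 17:15–17:45.
That's 3 windows.

3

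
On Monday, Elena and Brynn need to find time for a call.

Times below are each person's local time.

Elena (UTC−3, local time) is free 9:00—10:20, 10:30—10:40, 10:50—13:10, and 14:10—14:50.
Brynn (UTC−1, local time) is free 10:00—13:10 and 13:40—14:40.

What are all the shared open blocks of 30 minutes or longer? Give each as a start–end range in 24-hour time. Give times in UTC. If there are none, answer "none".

12:00–13:20, 14:40–15:40

Elena → UTC: 12:00–13:20, 13:30–13:40, 13:50–16:10, 17:10–17:50.
Brynn → UTC: 11:00–14:10, 14:40–15:40.
Elena ∩ Brynn: 12:00–13:20, 13:30–13:40, 13:50–14:10, 14:40–15:40.
Windows ≥ 30 min: 12:00–13:20, 14:40–15:40.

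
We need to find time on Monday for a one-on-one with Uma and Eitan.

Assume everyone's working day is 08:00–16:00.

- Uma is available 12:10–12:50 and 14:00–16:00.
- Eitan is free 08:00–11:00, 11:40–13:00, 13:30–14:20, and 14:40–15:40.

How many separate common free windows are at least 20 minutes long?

Uma ∩ Eitan: 12:10–12:50, 14:00–14:20, 14:40–15:40.
Windows ≥ 20 min: 12:10–12:50, 14:00–14:20, 14:40–15:40.
That's 3 windows.

3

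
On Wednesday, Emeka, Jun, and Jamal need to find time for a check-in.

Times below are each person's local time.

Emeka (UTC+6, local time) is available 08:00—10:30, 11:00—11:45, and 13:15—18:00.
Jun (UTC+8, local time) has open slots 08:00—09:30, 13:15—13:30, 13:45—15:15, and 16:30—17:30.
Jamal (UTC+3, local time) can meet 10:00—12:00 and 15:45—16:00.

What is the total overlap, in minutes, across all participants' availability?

Emeka → UTC: 02:00–04:30, 05:00–05:45, 07:15–12:00.
Jun → UTC: 00:00–01:30, 05:15–05:30, 05:45–07:15, 08:30–09:30.
Jamal → UTC: 07:00–09:00, 12:45–13:00.
Emeka ∩ Jun: 05:15–05:30, 08:30–09:30.
Emeka ∩ Jun ∩ Jamal: 08:30–09:00.
Total common minutes: 30.

30 minutes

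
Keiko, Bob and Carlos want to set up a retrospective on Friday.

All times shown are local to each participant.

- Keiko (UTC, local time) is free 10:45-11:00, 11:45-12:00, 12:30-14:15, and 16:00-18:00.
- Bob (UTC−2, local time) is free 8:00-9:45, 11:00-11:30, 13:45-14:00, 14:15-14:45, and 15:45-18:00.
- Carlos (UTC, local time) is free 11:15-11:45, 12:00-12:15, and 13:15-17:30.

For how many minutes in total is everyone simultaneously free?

Keiko → UTC: 10:45–11:00, 11:45–12:00, 12:30–14:15, 16:00–18:00.
Bob → UTC: 10:00–11:45, 13:00–13:30, 15:45–16:00, 16:15–16:45, 17:45–20:00.
Carlos → UTC: 11:15–11:45, 12:00–12:15, 13:15–17:30.
Keiko ∩ Bob: 10:45–11:00, 13:00–13:30, 16:15–16:45, 17:45–18:00.
Keiko ∩ Bob ∩ Carlos: 13:15–13:30, 16:15–16:45.
Total common minutes: 15 + 30 = 45.

45 minutes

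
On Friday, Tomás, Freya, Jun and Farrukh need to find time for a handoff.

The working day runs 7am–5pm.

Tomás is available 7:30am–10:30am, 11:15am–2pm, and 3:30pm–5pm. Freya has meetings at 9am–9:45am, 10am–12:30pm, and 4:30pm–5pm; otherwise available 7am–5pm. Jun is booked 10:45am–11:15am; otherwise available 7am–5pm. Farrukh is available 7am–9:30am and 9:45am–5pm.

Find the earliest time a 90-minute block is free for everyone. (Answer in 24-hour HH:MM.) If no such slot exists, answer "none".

07:30

Freya free within 07:00–17:00: 07:00–09:00, 09:45–10:00, 12:30–16:30.
Jun free within 07:00–17:00: 07:00–10:45, 11:15–17:00.
Tomás ∩ Freya: 07:30–09:00, 09:45–10:00, 12:30–14:00, 15:30–16:30.
Tomás ∩ Freya ∩ Jun: 07:30–09:00, 09:45–10:00, 12:30–14:00, 15:30–16:30.
Tomás ∩ Freya ∩ Jun ∩ Farrukh: 07:30–09:00, 09:45–10:00, 12:30–14:00, 15:30–16:30.
Windows ≥ 90 min: 07:30–09:00, 12:30–14:00.
Earliest such window starts at 07:30.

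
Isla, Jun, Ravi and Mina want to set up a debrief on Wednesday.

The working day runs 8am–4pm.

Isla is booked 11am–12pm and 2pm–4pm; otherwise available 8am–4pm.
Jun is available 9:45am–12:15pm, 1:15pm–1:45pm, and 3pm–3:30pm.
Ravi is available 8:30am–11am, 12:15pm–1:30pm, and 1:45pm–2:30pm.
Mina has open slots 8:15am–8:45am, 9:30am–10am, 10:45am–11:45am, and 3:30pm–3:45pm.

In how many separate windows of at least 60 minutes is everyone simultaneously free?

0

Isla free within 08:00–16:00: 08:00–11:00, 12:00–14:00.
Isla ∩ Jun: 09:45–11:00, 12:00–12:15, 13:15–13:45.
Isla ∩ Jun ∩ Ravi: 09:45–11:00, 13:15–13:30.
Isla ∩ Jun ∩ Ravi ∩ Mina: 09:45–10:00, 10:45–11:00.
Windows ≥ 60 min: (none).
That's 0 windows.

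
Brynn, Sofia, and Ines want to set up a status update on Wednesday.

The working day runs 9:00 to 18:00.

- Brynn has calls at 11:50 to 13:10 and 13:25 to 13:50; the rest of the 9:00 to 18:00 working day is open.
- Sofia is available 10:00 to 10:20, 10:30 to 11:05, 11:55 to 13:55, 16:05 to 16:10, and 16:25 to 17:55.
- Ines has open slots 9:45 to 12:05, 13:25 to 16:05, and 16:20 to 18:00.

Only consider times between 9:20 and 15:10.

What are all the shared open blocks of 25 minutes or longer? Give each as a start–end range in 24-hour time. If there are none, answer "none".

Brynn free within 09:00–18:00: 09:00–11:50, 13:10–13:25, 13:50–18:00.
Brynn ∩ Sofia: 10:00–10:20, 10:30–11:05, 13:10–13:25, 13:50–13:55, 16:05–16:10, 16:25–17:55.
Brynn ∩ Sofia ∩ Ines: 10:00–10:20, 10:30–11:05, 13:50–13:55, 16:25–17:55.
Restricted to 09:20–15:10: 10:00–10:20, 10:30–11:05, 13:50–13:55.
Windows ≥ 25 min: 10:30–11:05.

10:30–11:05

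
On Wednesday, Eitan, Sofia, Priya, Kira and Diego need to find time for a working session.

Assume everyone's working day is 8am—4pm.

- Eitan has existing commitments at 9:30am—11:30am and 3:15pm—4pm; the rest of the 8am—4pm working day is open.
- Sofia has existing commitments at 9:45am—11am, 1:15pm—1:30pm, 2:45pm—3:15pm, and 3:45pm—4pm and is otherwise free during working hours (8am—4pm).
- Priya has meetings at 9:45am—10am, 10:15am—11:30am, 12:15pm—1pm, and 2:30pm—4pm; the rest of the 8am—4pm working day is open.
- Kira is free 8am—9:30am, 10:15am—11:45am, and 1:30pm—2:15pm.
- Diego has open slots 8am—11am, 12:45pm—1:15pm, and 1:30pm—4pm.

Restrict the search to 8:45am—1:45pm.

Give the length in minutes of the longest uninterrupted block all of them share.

45 minutes

Eitan free within 08:00–16:00: 08:00–09:30, 11:30–15:15.
Sofia free within 08:00–16:00: 08:00–09:45, 11:00–13:15, 13:30–14:45, 15:15–15:45.
Priya free within 08:00–16:00: 08:00–09:45, 10:00–10:15, 11:30–12:15, 13:00–14:30.
Eitan ∩ Sofia: 08:00–09:30, 11:30–13:15, 13:30–14:45.
Eitan ∩ Sofia ∩ Priya: 08:00–09:30, 11:30–12:15, 13:00–13:15, 13:30–14:30.
Eitan ∩ Sofia ∩ Priya ∩ Kira: 08:00–09:30, 11:30–11:45, 13:30–14:15.
Eitan ∩ Sofia ∩ Priya ∩ Kira ∩ Diego: 08:00–09:30, 13:30–14:15.
Restricted to 08:45–13:45: 08:45–09:30, 13:30–13:45.
Common window lengths: 45, 15 min; longest is 45.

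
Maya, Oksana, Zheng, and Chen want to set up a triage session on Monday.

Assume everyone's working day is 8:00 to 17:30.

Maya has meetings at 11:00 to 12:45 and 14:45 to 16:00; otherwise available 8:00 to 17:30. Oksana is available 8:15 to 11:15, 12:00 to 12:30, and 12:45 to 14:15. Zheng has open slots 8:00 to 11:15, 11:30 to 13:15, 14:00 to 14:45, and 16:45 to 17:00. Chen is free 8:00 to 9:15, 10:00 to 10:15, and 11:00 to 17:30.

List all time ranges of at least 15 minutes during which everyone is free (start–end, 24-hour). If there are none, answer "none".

08:15–09:15, 10:00–10:15, 12:45–13:15, 14:00–14:15

Maya free within 08:00–17:30: 08:00–11:00, 12:45–14:45, 16:00–17:30.
Maya ∩ Oksana: 08:15–11:00, 12:45–14:15.
Maya ∩ Oksana ∩ Zheng: 08:15–11:00, 12:45–13:15, 14:00–14:15.
Maya ∩ Oksana ∩ Zheng ∩ Chen: 08:15–09:15, 10:00–10:15, 12:45–13:15, 14:00–14:15.
Windows ≥ 15 min: 08:15–09:15, 10:00–10:15, 12:45–13:15, 14:00–14:15.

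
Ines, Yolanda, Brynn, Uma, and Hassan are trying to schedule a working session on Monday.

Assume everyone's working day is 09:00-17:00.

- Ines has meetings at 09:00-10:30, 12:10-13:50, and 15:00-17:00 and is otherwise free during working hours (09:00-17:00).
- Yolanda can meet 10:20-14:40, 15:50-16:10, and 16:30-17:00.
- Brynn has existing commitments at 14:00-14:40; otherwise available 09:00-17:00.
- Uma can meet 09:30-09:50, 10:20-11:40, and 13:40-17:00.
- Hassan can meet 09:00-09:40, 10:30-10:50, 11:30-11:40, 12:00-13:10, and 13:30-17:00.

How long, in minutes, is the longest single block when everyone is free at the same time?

Ines free within 09:00–17:00: 10:30–12:10, 13:50–15:00.
Brynn free within 09:00–17:00: 09:00–14:00, 14:40–17:00.
Ines ∩ Yolanda: 10:30–12:10, 13:50–14:40.
Ines ∩ Yolanda ∩ Brynn: 10:30–12:10, 13:50–14:00.
Ines ∩ Yolanda ∩ Brynn ∩ Uma: 10:30–11:40, 13:50–14:00.
Ines ∩ Yolanda ∩ Brynn ∩ Uma ∩ Hassan: 10:30–10:50, 11:30–11:40, 13:50–14:00.
Common window lengths: 20, 10, 10 min; longest is 20.

20 minutes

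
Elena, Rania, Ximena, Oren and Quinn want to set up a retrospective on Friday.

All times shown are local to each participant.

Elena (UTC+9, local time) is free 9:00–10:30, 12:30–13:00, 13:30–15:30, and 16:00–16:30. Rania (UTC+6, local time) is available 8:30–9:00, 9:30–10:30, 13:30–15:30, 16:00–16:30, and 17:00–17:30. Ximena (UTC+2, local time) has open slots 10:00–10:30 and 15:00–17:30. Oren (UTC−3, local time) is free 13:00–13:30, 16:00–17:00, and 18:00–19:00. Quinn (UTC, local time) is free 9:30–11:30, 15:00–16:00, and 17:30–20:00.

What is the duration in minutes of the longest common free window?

0 minutes

Elena → UTC: 00:00–01:30, 03:30–04:00, 04:30–06:30, 07:00–07:30.
Rania → UTC: 02:30–03:00, 03:30–04:30, 07:30–09:30, 10:00–10:30, 11:00–11:30.
Ximena → UTC: 08:00–08:30, 13:00–15:30.
Oren → UTC: 16:00–16:30, 19:00–20:00, 21:00–22:00.
Quinn → UTC: 09:30–11:30, 15:00–16:00, 17:30–20:00.
Elena ∩ Rania: 03:30–04:00.
Elena ∩ Rania ∩ Ximena: (none).
Elena ∩ Rania ∩ Ximena ∩ Oren: (none).
Elena ∩ Rania ∩ Ximena ∩ Oren ∩ Quinn: (none).
No common window.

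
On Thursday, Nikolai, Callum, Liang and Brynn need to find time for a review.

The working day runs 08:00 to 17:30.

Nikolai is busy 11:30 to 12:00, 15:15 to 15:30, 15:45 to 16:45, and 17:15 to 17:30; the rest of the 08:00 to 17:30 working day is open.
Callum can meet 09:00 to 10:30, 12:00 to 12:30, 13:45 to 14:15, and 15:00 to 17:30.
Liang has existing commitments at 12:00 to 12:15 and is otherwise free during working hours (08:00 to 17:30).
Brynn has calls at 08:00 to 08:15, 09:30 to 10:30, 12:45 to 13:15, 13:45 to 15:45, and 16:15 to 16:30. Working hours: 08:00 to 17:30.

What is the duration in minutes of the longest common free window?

30 minutes

Nikolai free within 08:00–17:30: 08:00–11:30, 12:00–15:15, 15:30–15:45, 16:45–17:15.
Liang free within 08:00–17:30: 08:00–12:00, 12:15–17:30.
Brynn free within 08:00–17:30: 08:15–09:30, 10:30–12:45, 13:15–13:45, 15:45–16:15, 16:30–17:30.
Nikolai ∩ Callum: 09:00–10:30, 12:00–12:30, 13:45–14:15, 15:00–15:15, 15:30–15:45, 16:45–17:15.
Nikolai ∩ Callum ∩ Liang: 09:00–10:30, 12:15–12:30, 13:45–14:15, 15:00–15:15, 15:30–15:45, 16:45–17:15.
Nikolai ∩ Callum ∩ Liang ∩ Brynn: 09:00–09:30, 12:15–12:30, 16:45–17:15.
Common window lengths: 30, 15, 30 min; longest is 30.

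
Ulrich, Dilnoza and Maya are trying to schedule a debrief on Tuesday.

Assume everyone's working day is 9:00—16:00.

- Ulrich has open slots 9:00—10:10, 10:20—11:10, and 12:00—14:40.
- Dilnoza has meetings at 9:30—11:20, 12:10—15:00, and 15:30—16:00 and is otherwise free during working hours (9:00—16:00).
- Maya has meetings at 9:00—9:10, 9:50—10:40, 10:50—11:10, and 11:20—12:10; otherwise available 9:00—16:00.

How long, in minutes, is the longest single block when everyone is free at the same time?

Dilnoza free within 09:00–16:00: 09:00–09:30, 11:20–12:10, 15:00–15:30.
Maya free within 09:00–16:00: 09:10–09:50, 10:40–10:50, 11:10–11:20, 12:10–16:00.
Ulrich ∩ Dilnoza: 09:00–09:30, 12:00–12:10.
Ulrich ∩ Dilnoza ∩ Maya: 09:10–09:30.
Single common window of 20 minutes.

20 minutes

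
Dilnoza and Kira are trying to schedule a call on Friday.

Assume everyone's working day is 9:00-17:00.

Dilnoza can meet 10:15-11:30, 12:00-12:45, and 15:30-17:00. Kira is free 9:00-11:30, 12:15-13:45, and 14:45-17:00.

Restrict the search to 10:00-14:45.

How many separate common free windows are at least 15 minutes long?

2

Dilnoza ∩ Kira: 10:15–11:30, 12:15–12:45, 15:30–17:00.
Restricted to 10:00–14:45: 10:15–11:30, 12:15–12:45.
Windows ≥ 15 min: 10:15–11:30, 12:15–12:45.
That's 2 windows.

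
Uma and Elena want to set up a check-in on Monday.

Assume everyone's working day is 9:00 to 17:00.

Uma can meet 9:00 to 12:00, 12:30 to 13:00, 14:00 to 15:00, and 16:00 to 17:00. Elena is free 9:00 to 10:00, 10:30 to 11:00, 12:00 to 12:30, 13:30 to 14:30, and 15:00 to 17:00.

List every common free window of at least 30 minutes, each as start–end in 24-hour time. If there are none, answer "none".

09:00–10:00, 10:30–11:00, 14:00–14:30, 16:00–17:00

Uma ∩ Elena: 09:00–10:00, 10:30–11:00, 14:00–14:30, 16:00–17:00.
Windows ≥ 30 min: 09:00–10:00, 10:30–11:00, 14:00–14:30, 16:00–17:00.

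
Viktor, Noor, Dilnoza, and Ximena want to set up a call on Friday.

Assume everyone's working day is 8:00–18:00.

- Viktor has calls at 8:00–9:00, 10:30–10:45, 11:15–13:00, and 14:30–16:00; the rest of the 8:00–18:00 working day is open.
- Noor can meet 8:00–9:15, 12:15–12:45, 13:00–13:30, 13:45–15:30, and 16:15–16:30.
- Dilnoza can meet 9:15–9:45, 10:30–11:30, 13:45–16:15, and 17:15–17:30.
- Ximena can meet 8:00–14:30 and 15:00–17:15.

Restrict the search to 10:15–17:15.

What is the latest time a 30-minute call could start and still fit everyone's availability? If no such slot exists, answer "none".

14:00

Viktor free within 08:00–18:00: 09:00–10:30, 10:45–11:15, 13:00–14:30, 16:00–18:00.
Viktor ∩ Noor: 09:00–09:15, 13:00–13:30, 13:45–14:30, 16:15–16:30.
Viktor ∩ Noor ∩ Dilnoza: 13:45–14:30.
Viktor ∩ Noor ∩ Dilnoza ∩ Ximena: 13:45–14:30.
Restricted to 10:15–17:15: 13:45–14:30.
Windows ≥ 30 min: 13:45–14:30.
Latest start in the last window 13:45–14:30 is 14:30 − 30 min = 14:00.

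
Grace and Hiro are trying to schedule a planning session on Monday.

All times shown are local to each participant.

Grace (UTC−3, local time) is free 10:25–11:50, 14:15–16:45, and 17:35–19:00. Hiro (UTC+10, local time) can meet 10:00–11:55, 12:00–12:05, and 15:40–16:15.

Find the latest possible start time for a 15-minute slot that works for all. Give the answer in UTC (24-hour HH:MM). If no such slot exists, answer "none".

Grace → UTC: 13:25–14:50, 17:15–19:45, 20:35–22:00.
Hiro → UTC: 00:00–01:55, 02:00–02:05, 05:40–06:15.
Grace ∩ Hiro: (none).
Windows ≥ 15 min: (none).

none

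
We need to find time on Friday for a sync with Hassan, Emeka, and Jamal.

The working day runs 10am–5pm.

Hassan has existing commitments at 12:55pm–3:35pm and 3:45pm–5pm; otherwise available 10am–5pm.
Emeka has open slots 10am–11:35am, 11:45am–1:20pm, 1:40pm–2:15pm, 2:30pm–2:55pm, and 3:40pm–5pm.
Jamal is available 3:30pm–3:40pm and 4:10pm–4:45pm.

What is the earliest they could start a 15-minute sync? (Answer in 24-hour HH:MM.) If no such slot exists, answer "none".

none

Hassan free within 10:00–17:00: 10:00–12:55, 15:35–15:45.
Hassan ∩ Emeka: 10:00–11:35, 11:45–12:55, 15:40–15:45.
Hassan ∩ Emeka ∩ Jamal: (none).
Windows ≥ 15 min: (none).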